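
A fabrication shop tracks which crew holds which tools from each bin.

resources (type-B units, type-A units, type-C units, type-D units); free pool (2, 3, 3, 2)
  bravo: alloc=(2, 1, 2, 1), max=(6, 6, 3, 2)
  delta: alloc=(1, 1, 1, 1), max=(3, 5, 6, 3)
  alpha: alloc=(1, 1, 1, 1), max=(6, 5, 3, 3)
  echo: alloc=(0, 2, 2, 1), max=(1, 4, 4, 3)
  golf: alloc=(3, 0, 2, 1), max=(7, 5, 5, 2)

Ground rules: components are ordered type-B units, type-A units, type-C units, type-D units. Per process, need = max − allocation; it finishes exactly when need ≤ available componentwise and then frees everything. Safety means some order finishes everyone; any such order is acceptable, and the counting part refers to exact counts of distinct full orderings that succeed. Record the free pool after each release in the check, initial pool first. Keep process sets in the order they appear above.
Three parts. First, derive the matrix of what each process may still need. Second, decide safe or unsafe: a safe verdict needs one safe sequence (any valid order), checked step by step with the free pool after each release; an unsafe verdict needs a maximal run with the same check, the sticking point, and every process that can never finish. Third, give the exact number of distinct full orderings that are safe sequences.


(1) Outstanding need per process (order type-B units, type-A units, type-C units, type-D units):
  bravo: (4, 5, 1, 1)
  delta: (2, 4, 5, 2)
  alpha: (5, 4, 2, 2)
  echo: (1, 2, 2, 2)
  golf: (4, 5, 3, 1)
(2) UNSAFE — no complete ordering exists.
Key observation: no order helps: past echo, delta, the free pool tops out at (3, 6, 6, 4), below what each blocked process needs in type-B units.
The run echo, delta cannot be extended any further. Step-by-step check:
  pool = (2, 3, 3, 2)
  echo needs (1, 2, 2, 2) <= (2, 3, 3, 2) -> finishes; pool += (0, 2, 2, 1) = (2, 5, 5, 3)
  delta needs (2, 4, 5, 2) <= (2, 5, 5, 3) -> finishes; pool += (1, 1, 1, 1) = (3, 6, 6, 4)
  bravo cannot run: need (4, 5, 1, 1) vs free (3, 6, 6, 4) (insufficient type-B units)
  alpha cannot run: need (5, 4, 2, 2) vs free (3, 6, 6, 4) (insufficient type-B units)
  golf cannot run: need (4, 5, 3, 1) vs free (3, 6, 6, 4) (insufficient type-B units)
Never able to finish: bravo, alpha and golf.
(3) Precisely 0 of the possible complete orderings are safe sequences.


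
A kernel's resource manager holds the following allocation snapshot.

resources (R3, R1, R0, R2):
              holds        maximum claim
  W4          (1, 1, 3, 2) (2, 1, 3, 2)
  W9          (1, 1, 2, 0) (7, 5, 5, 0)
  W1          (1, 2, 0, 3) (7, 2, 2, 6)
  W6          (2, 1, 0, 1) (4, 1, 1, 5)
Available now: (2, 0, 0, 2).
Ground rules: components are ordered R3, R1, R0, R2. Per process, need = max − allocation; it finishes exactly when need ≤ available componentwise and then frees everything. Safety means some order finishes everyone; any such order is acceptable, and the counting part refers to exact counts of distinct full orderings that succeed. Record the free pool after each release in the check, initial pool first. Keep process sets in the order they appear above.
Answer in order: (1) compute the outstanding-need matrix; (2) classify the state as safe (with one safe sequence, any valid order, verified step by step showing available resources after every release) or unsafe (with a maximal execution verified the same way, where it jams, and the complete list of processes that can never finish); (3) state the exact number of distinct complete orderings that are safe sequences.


(1) Need matrix, components ordered R3, R1, R0, R2:
  W4: (1, 0, 0, 0)
  W9: (6, 4, 3, 0)
  W1: (6, 0, 2, 3)
  W6: (2, 0, 1, 4)
(2) UNSAFE — no complete ordering exists.
Key observation: even finishing W4, W6 leaves just (5, 2, 3, 5) free — too little R3 for any of the remaining processes.
Going as far as possible: W4, W6; after that, nothing fits. Check, step by step:
  pool = (2, 0, 0, 2)
  run W4 (needs (1, 0, 0, 0), free (2, 0, 0, 2)); after release of (1, 1, 3, 2) the pool is (3, 1, 3, 4)
  run W6 (needs (2, 0, 1, 4), free (3, 1, 3, 4)); after release of (2, 1, 0, 1) the pool is (5, 2, 3, 5)
  W9 still needs (6, 4, 3, 0) but only (5, 2, 3, 5) is free — short on R3 and R1
  W1 still needs (6, 0, 2, 3) but only (5, 2, 3, 5) is free — short on R3
Never able to finish: W9 and W1.
(3) Precisely 0 of the possible complete orderings are safe sequences.


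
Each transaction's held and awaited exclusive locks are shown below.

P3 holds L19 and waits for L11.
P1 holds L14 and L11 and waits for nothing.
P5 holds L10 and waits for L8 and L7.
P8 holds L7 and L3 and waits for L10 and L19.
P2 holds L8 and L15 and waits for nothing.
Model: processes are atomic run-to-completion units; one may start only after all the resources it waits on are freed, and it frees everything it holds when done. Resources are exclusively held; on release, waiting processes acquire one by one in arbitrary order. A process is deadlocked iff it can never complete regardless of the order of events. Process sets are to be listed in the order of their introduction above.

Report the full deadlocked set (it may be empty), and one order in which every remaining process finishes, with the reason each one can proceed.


The deadlocked set is P5 and P8.
Key observation: the cycle P5 -> P8 -> P5 can never break — each member waits on the next; no other process is dragged down with it.
The rest can finish in the order P1, P3, P2.
Walking it through:
  P1 waits on nothing -> runs at once and releases L14 and L11
  run P3 (all its waits — L11 — are resolved); releases L19
  P2 waits on nothing -> runs at once and releases L8 and L15


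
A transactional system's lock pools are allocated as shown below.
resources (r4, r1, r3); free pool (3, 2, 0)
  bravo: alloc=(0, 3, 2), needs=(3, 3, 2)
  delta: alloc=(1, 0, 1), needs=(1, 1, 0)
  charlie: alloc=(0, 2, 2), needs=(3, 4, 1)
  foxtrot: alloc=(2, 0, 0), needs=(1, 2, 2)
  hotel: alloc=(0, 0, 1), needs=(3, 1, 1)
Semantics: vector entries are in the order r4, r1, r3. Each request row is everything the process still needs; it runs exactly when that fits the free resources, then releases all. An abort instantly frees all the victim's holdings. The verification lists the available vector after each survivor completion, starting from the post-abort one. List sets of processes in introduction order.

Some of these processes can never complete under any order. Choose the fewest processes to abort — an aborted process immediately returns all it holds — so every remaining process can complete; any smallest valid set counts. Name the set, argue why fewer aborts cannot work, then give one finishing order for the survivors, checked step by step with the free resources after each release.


Minimum abort set: bravo.
Key observation: charlie was stuck for good until bravo gave back (0, 3, 2); in the order shown it finishes at step 4.
No smaller set exists: with zero aborts the deadlock remains.
One survivor order: delta, hotel, foxtrot, charlie. Step-by-step check (post-abort pool first):
  pool = (3, 5, 2)
  delta: need (1, 1, 0) fits (3, 5, 2); releases (1, 0, 1), pool now (4, 5, 3)
  hotel: need (3, 1, 1) fits (4, 5, 3); releases (0, 0, 1), pool now (4, 5, 4)
  foxtrot: need (1, 2, 2) fits (4, 5, 4); releases (2, 0, 0), pool now (6, 5, 4)
  charlie: need (3, 4, 1) fits (6, 5, 4); releases (0, 2, 2), pool now (6, 7, 6)


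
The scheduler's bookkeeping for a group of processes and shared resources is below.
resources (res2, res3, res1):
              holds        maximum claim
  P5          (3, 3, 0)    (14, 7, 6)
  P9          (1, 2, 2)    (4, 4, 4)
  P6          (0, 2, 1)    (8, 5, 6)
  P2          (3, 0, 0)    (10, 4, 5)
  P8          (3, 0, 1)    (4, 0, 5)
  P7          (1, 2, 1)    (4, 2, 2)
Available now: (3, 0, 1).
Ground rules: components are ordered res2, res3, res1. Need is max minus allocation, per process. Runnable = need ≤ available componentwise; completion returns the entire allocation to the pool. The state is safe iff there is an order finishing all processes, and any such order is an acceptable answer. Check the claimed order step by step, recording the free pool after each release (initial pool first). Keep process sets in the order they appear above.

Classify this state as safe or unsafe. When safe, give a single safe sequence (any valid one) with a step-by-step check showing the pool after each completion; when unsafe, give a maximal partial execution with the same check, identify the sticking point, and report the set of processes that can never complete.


The state is SAFE; one workable sequence: P7, P9, P8, P6, P2, P5.
Key observation: P7 is the earliest step where a requested resource binds exactly: need (3, 0, 1), pool (3, 0, 1) at its turn.
Check, step by step:
  pool = (3, 0, 1)
  P7 needs (3, 0, 1) <= (3, 0, 1) -> finishes; pool += (1, 2, 1) = (4, 2, 2)
  P9 needs (3, 2, 2) <= (4, 2, 2) -> finishes; pool += (1, 2, 2) = (5, 4, 4)
  P8 needs (1, 0, 4) <= (5, 4, 4) -> finishes; pool += (3, 0, 1) = (8, 4, 5)
  P6 needs (8, 3, 5) <= (8, 4, 5) -> finishes; pool += (0, 2, 1) = (8, 6, 6)
  P2 needs (7, 4, 5) <= (8, 6, 6) -> finishes; pool += (3, 0, 0) = (11, 6, 6)
  P5 needs (11, 4, 6) <= (11, 6, 6) -> finishes; pool += (3, 3, 0) = (14, 9, 6)


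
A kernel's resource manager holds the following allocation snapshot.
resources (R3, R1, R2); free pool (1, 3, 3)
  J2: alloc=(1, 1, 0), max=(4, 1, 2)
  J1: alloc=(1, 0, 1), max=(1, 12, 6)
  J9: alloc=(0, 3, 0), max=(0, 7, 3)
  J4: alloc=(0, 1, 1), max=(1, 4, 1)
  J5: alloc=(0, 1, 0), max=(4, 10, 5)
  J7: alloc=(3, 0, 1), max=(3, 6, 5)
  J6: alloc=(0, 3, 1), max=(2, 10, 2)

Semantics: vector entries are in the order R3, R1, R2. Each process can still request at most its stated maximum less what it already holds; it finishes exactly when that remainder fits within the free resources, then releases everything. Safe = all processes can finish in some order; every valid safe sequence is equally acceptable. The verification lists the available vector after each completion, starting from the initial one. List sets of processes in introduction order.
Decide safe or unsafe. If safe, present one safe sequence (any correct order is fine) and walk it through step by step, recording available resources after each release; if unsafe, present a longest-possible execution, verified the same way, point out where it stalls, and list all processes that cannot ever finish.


SAFE. One safe sequence: J4, J9, J7, J2, J6, J5, J1.
Key observation: J4 marks the first exact bind of the order: its need (1, 3, 0) fits the free (1, 3, 3) with zero slack on a requested resource.
Verifying each step:
  pool = (1, 3, 3)
  J4: need (1, 3, 0) fits (1, 3, 3); releases (0, 1, 1), pool now (1, 4, 4)
  J9: need (0, 4, 3) fits (1, 4, 4); releases (0, 3, 0), pool now (1, 7, 4)
  J7: need (0, 6, 4) fits (1, 7, 4); releases (3, 0, 1), pool now (4, 7, 5)
  J2: need (3, 0, 2) fits (4, 7, 5); releases (1, 1, 0), pool now (5, 8, 5)
  J6: need (2, 7, 1) fits (5, 8, 5); releases (0, 3, 1), pool now (5, 11, 6)
  J5: need (4, 9, 5) fits (5, 11, 6); releases (0, 1, 0), pool now (5, 12, 6)
  J1: need (0, 12, 5) fits (5, 12, 6); releases (1, 0, 1), pool now (6, 12, 7)


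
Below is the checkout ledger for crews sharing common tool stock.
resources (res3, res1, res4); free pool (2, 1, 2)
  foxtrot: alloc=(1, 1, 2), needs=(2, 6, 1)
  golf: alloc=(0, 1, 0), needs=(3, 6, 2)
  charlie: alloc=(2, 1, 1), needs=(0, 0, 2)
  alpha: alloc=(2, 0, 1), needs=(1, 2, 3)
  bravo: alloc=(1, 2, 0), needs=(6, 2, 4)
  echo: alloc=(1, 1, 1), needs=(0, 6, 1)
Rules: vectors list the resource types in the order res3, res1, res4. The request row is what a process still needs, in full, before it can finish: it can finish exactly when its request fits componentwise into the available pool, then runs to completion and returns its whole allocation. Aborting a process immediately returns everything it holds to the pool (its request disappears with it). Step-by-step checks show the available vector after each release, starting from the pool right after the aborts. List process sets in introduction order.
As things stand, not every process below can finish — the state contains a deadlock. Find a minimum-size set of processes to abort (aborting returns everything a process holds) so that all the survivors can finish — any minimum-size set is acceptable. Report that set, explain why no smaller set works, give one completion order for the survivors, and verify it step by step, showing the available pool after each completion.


Abort foxtrot and echo.
Key observation: golf could never have finished before the abort; with (2, 2, 3) returned by foxtrot and echo, it fits at step 4.
Why nothing smaller works — every single abort fails: foxtrot alone leaves golf blocked (short on res1); golf alone leaves foxtrot blocked (short on res1); charlie alone leaves foxtrot blocked (short on res1); alpha alone leaves foxtrot blocked (short on res1); bravo alone leaves foxtrot blocked (short on res1); echo alone leaves foxtrot blocked (short on res1).
Survivors finish in the order: alpha, charlie, bravo, golf. Verifying each step (pool after the aborts first):
  pool = (4, 3, 5)
  alpha needs (1, 2, 3) <= (4, 3, 5) -> finishes; pool += (2, 0, 1) = (6, 3, 6)
  charlie needs (0, 0, 2) <= (6, 3, 6) -> finishes; pool += (2, 1, 1) = (8, 4, 7)
  bravo needs (6, 2, 4) <= (8, 4, 7) -> finishes; pool += (1, 2, 0) = (9, 6, 7)
  golf needs (3, 6, 2) <= (9, 6, 7) -> finishes; pool += (0, 1, 0) = (9, 7, 7)


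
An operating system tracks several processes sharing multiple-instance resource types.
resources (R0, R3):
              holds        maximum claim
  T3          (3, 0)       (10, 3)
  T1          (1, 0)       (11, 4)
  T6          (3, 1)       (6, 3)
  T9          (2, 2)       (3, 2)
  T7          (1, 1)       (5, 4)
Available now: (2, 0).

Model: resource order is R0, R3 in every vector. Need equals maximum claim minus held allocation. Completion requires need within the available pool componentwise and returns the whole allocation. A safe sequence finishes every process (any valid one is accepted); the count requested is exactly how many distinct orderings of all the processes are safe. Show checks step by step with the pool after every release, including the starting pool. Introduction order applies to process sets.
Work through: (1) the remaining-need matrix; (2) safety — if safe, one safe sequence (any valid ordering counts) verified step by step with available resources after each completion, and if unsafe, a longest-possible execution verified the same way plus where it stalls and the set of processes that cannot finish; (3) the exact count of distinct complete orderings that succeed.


(1) Need matrix, components ordered R0, R3:
  T3: (7, 3)
  T1: (10, 4)
  T6: (3, 2)
  T9: (1, 0)
  T7: (4, 3)
(2) SAFE — a valid safe sequence is T9, T6, T3, T7, T1.
Key observation: T6 is the earliest step where a requested resource binds exactly: need (3, 2), pool (4, 2) at its turn.
Walking it through:
  pool = (2, 0)
  run T9 (needs (1, 0), free (2, 0)); after release of (2, 2) the pool is (4, 2)
  run T6 (needs (3, 2), free (4, 2)); after release of (3, 1) the pool is (7, 3)
  run T3 (needs (7, 3), free (7, 3)); after release of (3, 0) the pool is (10, 3)
  run T7 (needs (4, 3), free (10, 3)); after release of (1, 1) the pool is (11, 4)
  run T1 (needs (10, 4), free (11, 4)); after release of (1, 0) the pool is (12, 4)
(3) Precisely 2 of the possible complete orderings are safe sequences.


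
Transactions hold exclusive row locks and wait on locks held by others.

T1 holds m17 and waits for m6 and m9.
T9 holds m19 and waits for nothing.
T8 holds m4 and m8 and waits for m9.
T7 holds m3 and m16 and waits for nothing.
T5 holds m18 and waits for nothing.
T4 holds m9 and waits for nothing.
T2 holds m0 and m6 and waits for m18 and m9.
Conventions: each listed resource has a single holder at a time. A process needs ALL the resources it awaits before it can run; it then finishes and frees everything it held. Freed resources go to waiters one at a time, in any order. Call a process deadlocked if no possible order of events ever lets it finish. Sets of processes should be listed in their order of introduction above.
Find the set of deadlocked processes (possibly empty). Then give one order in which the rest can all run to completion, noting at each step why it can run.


No process is deadlocked.
Key observation: the wait relation is loop-free; peeling off processes with no waits unwinds the whole state.
A valid finishing order for the others: T9, T5, T4, T7, T2, T1, T8.
Verifying each step:
  T9: no waits; runs immediately, freeing m19
  T5: no waits; runs immediately, freeing m18
  T4: no waits; runs immediately, freeing m9
  T7: no waits; runs immediately, freeing m3 and m16
  run T2 (all its waits — m18 and m9 — are resolved); releases m0 and m6
  run T1 (all its waits — m6 and m9 — are resolved); releases m17
  run T8 (all its waits — m9 — are resolved); releases m4 and m8


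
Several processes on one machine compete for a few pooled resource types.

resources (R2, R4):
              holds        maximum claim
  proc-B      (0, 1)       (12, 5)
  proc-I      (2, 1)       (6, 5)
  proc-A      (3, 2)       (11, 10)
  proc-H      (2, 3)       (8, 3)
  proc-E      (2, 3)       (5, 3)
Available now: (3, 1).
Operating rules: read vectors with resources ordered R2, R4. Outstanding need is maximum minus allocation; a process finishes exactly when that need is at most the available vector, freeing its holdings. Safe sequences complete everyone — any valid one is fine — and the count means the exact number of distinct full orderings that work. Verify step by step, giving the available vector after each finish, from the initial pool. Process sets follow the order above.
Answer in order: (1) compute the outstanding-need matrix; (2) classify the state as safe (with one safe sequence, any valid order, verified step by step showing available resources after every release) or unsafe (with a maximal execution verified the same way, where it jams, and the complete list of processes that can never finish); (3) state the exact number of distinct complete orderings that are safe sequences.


(1) Remaining need (order R2, R4):
  proc-B: (12, 4)
  proc-I: (4, 4)
  proc-A: (8, 8)
  proc-H: (6, 0)
  proc-E: (3, 0)
(2) The state is SAFE; one workable sequence: proc-E, proc-I, proc-H, proc-A, proc-B.
Key observation: proc-E marks the first exact bind of the order: its need (3, 0) fits the free (3, 1) with zero slack on a requested resource.
Step-by-step check:
  pool = (3, 1)
  run proc-E (needs (3, 0), free (3, 1)); after release of (2, 3) the pool is (5, 4)
  run proc-I (needs (4, 4), free (5, 4)); after release of (2, 1) the pool is (7, 5)
  run proc-H (needs (6, 0), free (7, 5)); after release of (2, 3) the pool is (9, 8)
  run proc-A (needs (8, 8), free (9, 8)); after release of (3, 2) the pool is (12, 10)
  run proc-B (needs (12, 4), free (12, 10)); after release of (0, 1) the pool is (12, 11)
(3) Precisely 1 of the possible complete orderings is a safe sequence.


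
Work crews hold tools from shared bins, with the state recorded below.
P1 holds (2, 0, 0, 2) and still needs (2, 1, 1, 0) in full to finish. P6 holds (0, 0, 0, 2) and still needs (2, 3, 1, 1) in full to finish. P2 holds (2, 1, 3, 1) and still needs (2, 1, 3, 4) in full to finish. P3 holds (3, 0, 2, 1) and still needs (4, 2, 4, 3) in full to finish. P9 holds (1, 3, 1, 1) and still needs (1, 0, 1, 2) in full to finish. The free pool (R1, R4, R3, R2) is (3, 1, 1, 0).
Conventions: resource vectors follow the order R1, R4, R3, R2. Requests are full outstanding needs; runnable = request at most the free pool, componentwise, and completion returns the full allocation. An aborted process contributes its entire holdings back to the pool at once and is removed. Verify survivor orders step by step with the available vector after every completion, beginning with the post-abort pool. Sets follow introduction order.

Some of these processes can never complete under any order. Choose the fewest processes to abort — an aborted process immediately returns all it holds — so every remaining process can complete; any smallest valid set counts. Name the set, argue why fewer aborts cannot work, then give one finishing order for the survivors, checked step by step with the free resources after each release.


Abort P3.
Key observation: no ordering could ever have run P2 before the abort of P3; with (3, 0, 2, 1) back in the pool it fits at step 4.
Why nothing smaller works: aborting no one leaves the state deadlocked as given.
The survivors complete as P1, P9, P6, P2. Walking it through (starting from the post-abort pool):
  pool = (6, 1, 3, 1)
  P1: need (2, 1, 1, 0) fits (6, 1, 3, 1); releases (2, 0, 0, 2), pool now (8, 1, 3, 3)
  P9: need (1, 0, 1, 2) fits (8, 1, 3, 3); releases (1, 3, 1, 1), pool now (9, 4, 4, 4)
  P6: need (2, 3, 1, 1) fits (9, 4, 4, 4); releases (0, 0, 0, 2), pool now (9, 4, 4, 6)
  P2: need (2, 1, 3, 4) fits (9, 4, 4, 6); releases (2, 1, 3, 1), pool now (11, 5, 7, 7)


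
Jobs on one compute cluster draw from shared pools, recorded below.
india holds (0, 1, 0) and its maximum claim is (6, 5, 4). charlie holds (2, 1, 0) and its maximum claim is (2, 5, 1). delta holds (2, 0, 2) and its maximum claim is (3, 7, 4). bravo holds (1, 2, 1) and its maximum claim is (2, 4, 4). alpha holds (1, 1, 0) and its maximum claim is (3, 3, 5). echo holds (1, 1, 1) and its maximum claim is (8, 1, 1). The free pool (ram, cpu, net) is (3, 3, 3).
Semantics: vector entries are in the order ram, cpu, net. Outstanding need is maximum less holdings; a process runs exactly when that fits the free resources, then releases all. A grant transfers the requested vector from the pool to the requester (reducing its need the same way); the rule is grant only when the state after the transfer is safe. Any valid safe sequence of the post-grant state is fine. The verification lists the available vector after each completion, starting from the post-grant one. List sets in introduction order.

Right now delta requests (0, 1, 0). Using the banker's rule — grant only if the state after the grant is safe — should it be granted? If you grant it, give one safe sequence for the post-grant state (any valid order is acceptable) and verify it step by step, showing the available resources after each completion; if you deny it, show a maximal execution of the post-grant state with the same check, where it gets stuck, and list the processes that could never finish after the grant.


GRANT. The post-grant state is safe; one safe sequence: bravo, charlie, india, delta, alpha, echo.
Key observation: granting shrinks the pool to (3, 2, 3), yet bravo still fits and the chain goes through.
Verifying the post-grant state step by step:
  pool = (3, 2, 3)
  bravo needs (1, 2, 3) <= (3, 2, 3) -> finishes; pool += (1, 2, 1) = (4, 4, 4)
  charlie needs (0, 4, 1) <= (4, 4, 4) -> finishes; pool += (2, 1, 0) = (6, 5, 4)
  india needs (6, 4, 4) <= (6, 5, 4) -> finishes; pool += (0, 1, 0) = (6, 6, 4)
  delta needs (1, 6, 2) <= (6, 6, 4) -> finishes; pool += (2, 1, 2) = (8, 7, 6)
  alpha needs (2, 2, 5) <= (8, 7, 6) -> finishes; pool += (1, 1, 0) = (9, 8, 6)
  echo needs (7, 0, 0) <= (9, 8, 6) -> finishes; pool += (1, 1, 1) = (10, 9, 7)


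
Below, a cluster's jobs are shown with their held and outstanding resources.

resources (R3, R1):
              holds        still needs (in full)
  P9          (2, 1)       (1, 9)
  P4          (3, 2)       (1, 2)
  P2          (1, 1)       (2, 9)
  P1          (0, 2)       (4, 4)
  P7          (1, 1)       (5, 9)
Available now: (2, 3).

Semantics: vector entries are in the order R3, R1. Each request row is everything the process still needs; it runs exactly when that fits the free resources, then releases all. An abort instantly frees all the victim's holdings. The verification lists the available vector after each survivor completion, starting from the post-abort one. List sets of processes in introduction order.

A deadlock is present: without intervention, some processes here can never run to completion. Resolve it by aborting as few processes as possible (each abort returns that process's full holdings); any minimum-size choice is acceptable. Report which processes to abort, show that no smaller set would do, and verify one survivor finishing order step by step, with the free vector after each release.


Minimum abort set: P2 and P7.
Key observation: before aborting P2 and P7, P9 was permanently blocked — no order could ever run it; afterwards it completes at step 3.
No one abort is enough; case by case: P9 alone leaves P2 blocked (short on R1); P4 alone leaves P9 blocked (short on R1); P2 alone leaves P9 blocked (short on R1); P1 alone leaves P9 blocked (short on R1); P7 alone leaves P9 blocked (short on R1).
One survivor order: P1, P4, P9. Verifying each step (post-abort pool first):
  pool = (4, 5)
  P1: need (4, 4) fits (4, 5); releases (0, 2), pool now (4, 7)
  P4: need (1, 2) fits (4, 7); releases (3, 2), pool now (7, 9)
  P9: need (1, 9) fits (7, 9); releases (2, 1), pool now (9, 10)


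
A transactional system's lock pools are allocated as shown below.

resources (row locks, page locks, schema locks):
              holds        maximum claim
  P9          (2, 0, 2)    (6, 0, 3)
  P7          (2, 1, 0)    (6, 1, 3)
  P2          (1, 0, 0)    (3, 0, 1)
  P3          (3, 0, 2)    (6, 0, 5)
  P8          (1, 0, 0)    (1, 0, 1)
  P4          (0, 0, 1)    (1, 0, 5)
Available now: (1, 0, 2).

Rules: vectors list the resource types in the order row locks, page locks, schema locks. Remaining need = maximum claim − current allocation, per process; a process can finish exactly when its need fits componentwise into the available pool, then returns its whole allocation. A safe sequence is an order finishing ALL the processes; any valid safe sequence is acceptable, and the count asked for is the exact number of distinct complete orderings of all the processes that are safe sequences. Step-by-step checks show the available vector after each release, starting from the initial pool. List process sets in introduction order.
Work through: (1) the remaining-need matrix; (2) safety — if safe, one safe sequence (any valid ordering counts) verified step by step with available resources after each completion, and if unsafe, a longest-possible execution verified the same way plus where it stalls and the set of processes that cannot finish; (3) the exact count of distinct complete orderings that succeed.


(1) Remaining need (order row locks, page locks, schema locks):
  P9: (4, 0, 1)
  P7: (4, 0, 3)
  P2: (2, 0, 1)
  P3: (3, 0, 3)
  P8: (0, 0, 1)
  P4: (1, 0, 4)
(2) UNSAFE — no complete ordering exists.
Key observation: after P8, P2 the pool peaks at (3, 0, 2), and each blocked process is short somewhere: P9 on row locks; P7 on row locks, schema locks; P3 on schema locks; P4 on schema locks.
The run P8, P2 cannot be extended any further. Walking it through:
  pool = (1, 0, 2)
  P8 needs (0, 0, 1) <= (1, 0, 2) -> finishes; pool += (1, 0, 0) = (2, 0, 2)
  P2 needs (2, 0, 1) <= (2, 0, 2) -> finishes; pool += (1, 0, 0) = (3, 0, 2)
  P9 cannot run: need (4, 0, 1) vs free (3, 0, 2) (insufficient row locks)
  P7 cannot run: need (4, 0, 3) vs free (3, 0, 2) (insufficient row locks and schema locks)
  P3 cannot run: need (3, 0, 3) vs free (3, 0, 2) (insufficient schema locks)
  P4 cannot run: need (1, 0, 4) vs free (3, 0, 2) (insufficient schema locks)
Never able to finish: P9, P7, P3 and P4.
(3) Precisely 0 of the possible complete orderings are safe sequences.


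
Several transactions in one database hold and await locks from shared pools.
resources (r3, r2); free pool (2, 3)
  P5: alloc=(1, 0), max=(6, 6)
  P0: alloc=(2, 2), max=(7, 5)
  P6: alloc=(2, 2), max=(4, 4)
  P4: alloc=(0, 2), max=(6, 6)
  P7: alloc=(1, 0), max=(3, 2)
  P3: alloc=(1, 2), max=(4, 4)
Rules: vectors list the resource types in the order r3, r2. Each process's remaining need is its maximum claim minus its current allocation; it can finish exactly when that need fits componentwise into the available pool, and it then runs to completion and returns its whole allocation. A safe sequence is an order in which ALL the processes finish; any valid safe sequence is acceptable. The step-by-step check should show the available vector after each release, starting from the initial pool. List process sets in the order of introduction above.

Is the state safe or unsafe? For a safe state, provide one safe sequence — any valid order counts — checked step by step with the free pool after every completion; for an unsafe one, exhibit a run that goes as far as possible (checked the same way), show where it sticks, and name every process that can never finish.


SAFE, for example via the order P6, P7, P0, P5, P4, P3.
Key observation: at P6 the run first touches a limit — (2, 2) against (2, 3), exact on a resource it actually requests.
Walking it through:
  pool = (2, 3)
  P6: need (2, 2) fits (2, 3); releases (2, 2), pool now (4, 5)
  P7: need (2, 2) fits (4, 5); releases (1, 0), pool now (5, 5)
  P0: need (5, 3) fits (5, 5); releases (2, 2), pool now (7, 7)
  P5: need (5, 6) fits (7, 7); releases (1, 0), pool now (8, 7)
  P4: need (6, 4) fits (8, 7); releases (0, 2), pool now (8, 9)
  P3: need (3, 2) fits (8, 9); releases (1, 2), pool now (9, 11)


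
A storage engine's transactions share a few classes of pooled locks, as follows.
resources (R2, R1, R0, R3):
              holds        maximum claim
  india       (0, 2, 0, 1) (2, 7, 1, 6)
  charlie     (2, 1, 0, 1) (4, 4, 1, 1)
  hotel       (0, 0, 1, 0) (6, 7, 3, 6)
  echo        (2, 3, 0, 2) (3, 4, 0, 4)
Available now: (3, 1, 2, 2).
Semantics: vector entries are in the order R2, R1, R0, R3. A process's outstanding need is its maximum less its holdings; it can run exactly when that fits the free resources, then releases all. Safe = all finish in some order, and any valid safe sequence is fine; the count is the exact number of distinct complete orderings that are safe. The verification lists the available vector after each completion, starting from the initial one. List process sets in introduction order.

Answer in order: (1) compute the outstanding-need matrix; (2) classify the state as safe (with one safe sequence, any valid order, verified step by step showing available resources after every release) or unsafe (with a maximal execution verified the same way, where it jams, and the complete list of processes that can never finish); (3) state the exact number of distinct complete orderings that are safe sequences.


(1) Need matrix, components ordered R2, R1, R0, R3:
  india: (2, 5, 1, 5)
  charlie: (2, 3, 1, 0)
  hotel: (6, 7, 2, 6)
  echo: (1, 1, 0, 2)
(2) SAFE — a valid safe sequence is echo, charlie, india, hotel.
Key observation: the first exact fit in this order is echo — it needs (1, 1, 0, 2) with (3, 1, 2, 2) free, meeting a requested resource to the last unit.
Walking it through:
  pool = (3, 1, 2, 2)
  run echo (needs (1, 1, 0, 2), free (3, 1, 2, 2)); after release of (2, 3, 0, 2) the pool is (5, 4, 2, 4)
  run charlie (needs (2, 3, 1, 0), free (5, 4, 2, 4)); after release of (2, 1, 0, 1) the pool is (7, 5, 2, 5)
  run india (needs (2, 5, 1, 5), free (7, 5, 2, 5)); after release of (0, 2, 0, 1) the pool is (7, 7, 2, 6)
  run hotel (needs (6, 7, 2, 6), free (7, 7, 2, 6)); after release of (0, 0, 1, 0) the pool is (7, 7, 3, 6)
(3) Exactly 1 of the possible complete orderings is a safe sequence.


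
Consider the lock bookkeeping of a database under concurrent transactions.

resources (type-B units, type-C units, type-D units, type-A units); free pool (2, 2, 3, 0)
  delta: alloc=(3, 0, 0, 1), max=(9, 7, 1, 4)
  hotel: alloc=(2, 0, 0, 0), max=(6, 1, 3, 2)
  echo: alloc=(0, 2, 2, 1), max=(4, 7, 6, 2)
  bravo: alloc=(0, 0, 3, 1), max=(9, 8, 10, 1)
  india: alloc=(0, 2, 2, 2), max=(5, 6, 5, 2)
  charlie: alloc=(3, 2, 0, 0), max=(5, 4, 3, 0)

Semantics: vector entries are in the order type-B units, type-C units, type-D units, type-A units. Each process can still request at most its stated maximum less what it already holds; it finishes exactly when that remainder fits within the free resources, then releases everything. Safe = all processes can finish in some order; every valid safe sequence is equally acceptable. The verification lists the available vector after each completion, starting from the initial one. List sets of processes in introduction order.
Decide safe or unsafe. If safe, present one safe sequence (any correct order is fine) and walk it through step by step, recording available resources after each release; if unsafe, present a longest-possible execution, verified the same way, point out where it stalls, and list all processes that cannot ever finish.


The state is SAFE; one workable sequence: charlie, india, hotel, echo, delta, bravo.
Key observation: charlie is the earliest step where a requested resource binds exactly: need (2, 2, 3, 0), pool (2, 2, 3, 0) at its turn.
Walking it through:
  pool = (2, 2, 3, 0)
  run charlie (needs (2, 2, 3, 0), free (2, 2, 3, 0)); after release of (3, 2, 0, 0) the pool is (5, 4, 3, 0)
  run india (needs (5, 4, 3, 0), free (5, 4, 3, 0)); after release of (0, 2, 2, 2) the pool is (5, 6, 5, 2)
  run hotel (needs (4, 1, 3, 2), free (5, 6, 5, 2)); after release of (2, 0, 0, 0) the pool is (7, 6, 5, 2)
  run echo (needs (4, 5, 4, 1), free (7, 6, 5, 2)); after release of (0, 2, 2, 1) the pool is (7, 8, 7, 3)
  run delta (needs (6, 7, 1, 3), free (7, 8, 7, 3)); after release of (3, 0, 0, 1) the pool is (10, 8, 7, 4)
  run bravo (needs (9, 8, 7, 0), free (10, 8, 7, 4)); after release of (0, 0, 3, 1) the pool is (10, 8, 10, 5)


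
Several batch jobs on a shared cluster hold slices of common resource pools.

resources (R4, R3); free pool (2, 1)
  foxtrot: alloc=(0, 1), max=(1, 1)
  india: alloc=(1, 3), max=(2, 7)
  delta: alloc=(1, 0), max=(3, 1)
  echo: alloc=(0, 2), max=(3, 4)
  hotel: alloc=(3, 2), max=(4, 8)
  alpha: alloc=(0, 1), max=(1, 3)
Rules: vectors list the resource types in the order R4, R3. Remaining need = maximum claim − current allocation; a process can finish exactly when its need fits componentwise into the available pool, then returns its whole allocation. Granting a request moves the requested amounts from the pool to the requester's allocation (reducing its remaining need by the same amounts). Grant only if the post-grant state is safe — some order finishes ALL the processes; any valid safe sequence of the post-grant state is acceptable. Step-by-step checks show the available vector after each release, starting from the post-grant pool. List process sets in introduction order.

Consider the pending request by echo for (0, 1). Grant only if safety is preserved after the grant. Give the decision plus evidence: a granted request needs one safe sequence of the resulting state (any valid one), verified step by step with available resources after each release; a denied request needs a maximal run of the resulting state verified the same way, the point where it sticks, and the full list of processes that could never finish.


GRANT: granting preserves safety; a valid post-grant sequence is foxtrot, delta, echo, alpha, india, hotel.
Key observation: after the grant the pool drops to (2, 0), which still lets foxtrot finish first and unwind the rest.
Step-by-step check of the post-grant state:
  pool = (2, 0)
  foxtrot: need (1, 0) fits (2, 0); releases (0, 1), pool now (2, 1)
  delta: need (2, 1) fits (2, 1); releases (1, 0), pool now (3, 1)
  echo: need (3, 1) fits (3, 1); releases (0, 3), pool now (3, 4)
  alpha: need (1, 2) fits (3, 4); releases (0, 1), pool now (3, 5)
  india: need (1, 4) fits (3, 5); releases (1, 3), pool now (4, 8)
  hotel: need (1, 6) fits (4, 8); releases (3, 2), pool now (7, 10)


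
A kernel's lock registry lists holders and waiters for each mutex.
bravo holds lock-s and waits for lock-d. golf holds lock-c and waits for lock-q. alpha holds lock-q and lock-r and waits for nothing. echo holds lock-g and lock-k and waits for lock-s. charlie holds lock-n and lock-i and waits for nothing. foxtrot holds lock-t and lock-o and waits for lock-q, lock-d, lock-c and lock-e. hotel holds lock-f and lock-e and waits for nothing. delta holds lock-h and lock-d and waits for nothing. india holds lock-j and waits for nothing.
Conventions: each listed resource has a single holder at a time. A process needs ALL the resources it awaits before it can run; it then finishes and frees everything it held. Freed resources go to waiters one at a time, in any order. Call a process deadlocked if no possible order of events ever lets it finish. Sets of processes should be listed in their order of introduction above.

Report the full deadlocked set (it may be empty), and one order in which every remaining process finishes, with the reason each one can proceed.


No process is deadlocked.
Key observation: all waits point, directly or indirectly, at processes that can finish, so nothing is permanently blocked.
One completion order for the rest: delta, hotel, alpha, india, charlie, bravo, golf, echo, foxtrot.
Verifying each step:
  delta: no waits; runs immediately, freeing lock-h and lock-d
  hotel: no waits; runs immediately, freeing lock-f and lock-e
  alpha: no waits; runs immediately, freeing lock-q and lock-r
  india: no waits; runs immediately, freeing lock-j
  charlie: no waits; runs immediately, freeing lock-n and lock-i
  run bravo (all its waits — lock-d — are resolved); releases lock-s
  run golf (all its waits — lock-q — are resolved); releases lock-c
  run echo (all its waits — lock-s — are resolved); releases lock-g and lock-k
  run foxtrot (all its waits — lock-q, lock-d, lock-c and lock-e — are resolved); releases lock-t and lock-o


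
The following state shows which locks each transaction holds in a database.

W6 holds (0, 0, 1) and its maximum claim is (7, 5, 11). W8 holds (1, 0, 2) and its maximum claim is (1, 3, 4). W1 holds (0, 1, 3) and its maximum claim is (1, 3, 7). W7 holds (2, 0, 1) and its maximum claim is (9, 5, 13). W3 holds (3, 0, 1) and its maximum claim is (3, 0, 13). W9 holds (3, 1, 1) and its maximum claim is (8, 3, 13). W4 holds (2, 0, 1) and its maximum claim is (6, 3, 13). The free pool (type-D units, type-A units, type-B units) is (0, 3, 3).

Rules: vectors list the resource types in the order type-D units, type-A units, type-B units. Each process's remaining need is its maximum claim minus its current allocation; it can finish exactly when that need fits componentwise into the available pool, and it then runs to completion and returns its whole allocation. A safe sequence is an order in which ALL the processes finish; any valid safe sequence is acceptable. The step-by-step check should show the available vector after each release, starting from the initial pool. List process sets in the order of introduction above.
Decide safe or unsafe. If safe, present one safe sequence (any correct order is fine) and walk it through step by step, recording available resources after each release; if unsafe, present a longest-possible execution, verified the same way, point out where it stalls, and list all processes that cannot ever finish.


UNSAFE.
Key observation: the pool after W8, W1 is (1, 4, 8); every surviving request exceeds it in type-B units, so progress ends there.
The run W8, W1 cannot be extended any further. Step-by-step check:
  pool = (0, 3, 3)
  W8: need (0, 3, 2) fits (0, 3, 3); releases (1, 0, 2), pool now (1, 3, 5)
  W1: need (1, 2, 4) fits (1, 3, 5); releases (0, 1, 3), pool now (1, 4, 8)
  W6 still needs (7, 5, 10) but only (1, 4, 8) is free — short on type-D units, type-A units and type-B units
  W7 still needs (7, 5, 12) but only (1, 4, 8) is free — short on type-D units, type-A units and type-B units
  W3 still needs (0, 0, 12) but only (1, 4, 8) is free — short on type-B units
  W9 still needs (5, 2, 12) but only (1, 4, 8) is free — short on type-D units and type-B units
  W4 still needs (4, 3, 12) but only (1, 4, 8) is free — short on type-D units and type-B units
Permanently blocked: W6, W7, W3, W9 and W4.


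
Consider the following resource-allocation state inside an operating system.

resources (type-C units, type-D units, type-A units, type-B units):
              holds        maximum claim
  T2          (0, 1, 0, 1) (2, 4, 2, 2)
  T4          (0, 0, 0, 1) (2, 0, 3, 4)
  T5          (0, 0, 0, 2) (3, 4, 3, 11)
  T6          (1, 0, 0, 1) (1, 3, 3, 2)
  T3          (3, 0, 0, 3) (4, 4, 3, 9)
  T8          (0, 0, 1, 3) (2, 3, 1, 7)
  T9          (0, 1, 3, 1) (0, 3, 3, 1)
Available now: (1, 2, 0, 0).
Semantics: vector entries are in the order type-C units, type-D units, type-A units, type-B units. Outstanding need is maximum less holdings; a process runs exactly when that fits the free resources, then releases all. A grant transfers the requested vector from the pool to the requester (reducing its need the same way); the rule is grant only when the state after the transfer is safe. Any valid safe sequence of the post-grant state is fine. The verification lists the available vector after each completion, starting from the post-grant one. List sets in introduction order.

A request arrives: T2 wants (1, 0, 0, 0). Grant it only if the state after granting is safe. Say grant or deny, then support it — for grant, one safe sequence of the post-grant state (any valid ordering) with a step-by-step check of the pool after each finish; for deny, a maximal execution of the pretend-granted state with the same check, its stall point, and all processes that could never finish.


GRANT — the state after the grant stays safe, e.g. via T9, T6, T2, T4, T8, T3, T5.
Key observation: post-grant, (0, 2, 0, 0) remains, and an order beginning with T9 completes everyone.
Verifying the post-grant state step by step:
  pool = (0, 2, 0, 0)
  run T9 (needs (0, 2, 0, 0), free (0, 2, 0, 0)); after release of (0, 1, 3, 1) the pool is (0, 3, 3, 1)
  run T6 (needs (0, 3, 3, 1), free (0, 3, 3, 1)); after release of (1, 0, 0, 1) the pool is (1, 3, 3, 2)
  run T2 (needs (1, 3, 2, 1), free (1, 3, 3, 2)); after release of (1, 1, 0, 1) the pool is (2, 4, 3, 3)
  run T4 (needs (2, 0, 3, 3), free (2, 4, 3, 3)); after release of (0, 0, 0, 1) the pool is (2, 4, 3, 4)
  run T8 (needs (2, 3, 0, 4), free (2, 4, 3, 4)); after release of (0, 0, 1, 3) the pool is (2, 4, 4, 7)
  run T3 (needs (1, 4, 3, 6), free (2, 4, 4, 7)); after release of (3, 0, 0, 3) the pool is (5, 4, 4, 10)
  run T5 (needs (3, 4, 3, 9), free (5, 4, 4, 10)); after release of (0, 0, 0, 2) the pool is (5, 4, 4, 12)
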